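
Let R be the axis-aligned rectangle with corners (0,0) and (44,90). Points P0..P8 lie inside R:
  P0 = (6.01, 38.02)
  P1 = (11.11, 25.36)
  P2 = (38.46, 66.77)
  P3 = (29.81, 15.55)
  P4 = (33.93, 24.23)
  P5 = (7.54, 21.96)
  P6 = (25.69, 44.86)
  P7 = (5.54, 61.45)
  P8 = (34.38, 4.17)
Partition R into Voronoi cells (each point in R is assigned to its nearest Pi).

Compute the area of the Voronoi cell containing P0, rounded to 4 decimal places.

1. box [0,44]×[0,90]: [(0, 0) (44, 0) (44, 90) (0, 90)]
2. ⊥bis P0·P1 via (8.56,31.69): [(0, 28.2417) (44, 45.9668) (44, 90) (0, 90)]  |A|=2327.4144
3. ⊥bis P0·P2 via (22.235,52.395): [(0, 77.4915) (0, 28.2417) (32.1571, 41.1959)]  |A|=791.8673
4. ⊥bis P0·P3 via (17.91,26.785): [(31.8466, 41.5465) (0, 77.4915) (0, 28.2417) (31.1219, 40.7789)]  |A|=791.6211
5. ⊥bis P0·P4 via (19.97,31.125): [(27.5259, 46.4232) (0, 77.4915) (0, 28.2417) (23.1525, 37.5685)]  |A|=759.9331
6. ⊥bis P0·P5 via (6.775,29.99): [(27.5259, 46.4232) (0, 77.4915) (0, 29.3446) (3.5858, 29.6862) (23.1525, 37.5685)]  |A|=757.9557
7. ⊥bis P0·P6 via (15.85,41.44): [(5.463, 71.3255) (0, 77.4915) (0, 29.3446) (3.5858, 29.6862) (17.9272, 35.4635)]  |A|=499.0077
8. ⊥bis P0·P7 via (5.775,49.735): [(12.9172, 49.8783) (0, 49.6192) (0, 29.3446) (3.5858, 29.6862) (17.9272, 35.4635)]  |A|=283.39
9. ⊥bis P0·P8 via (20.195,21.095): [(12.9172, 49.8783) (0, 49.6192) (0, 29.3446) (3.5858, 29.6862) (17.9272, 35.4635)]  |A|=283.39
10. canonical 5-gon: [(12.9172, 49.8783) (0, 49.6192) (0, 29.3446) (3.5858, 29.6862) (17.9272, 35.4635)]
11. shoelace: 283.39

Area of P0's cell: 283.3900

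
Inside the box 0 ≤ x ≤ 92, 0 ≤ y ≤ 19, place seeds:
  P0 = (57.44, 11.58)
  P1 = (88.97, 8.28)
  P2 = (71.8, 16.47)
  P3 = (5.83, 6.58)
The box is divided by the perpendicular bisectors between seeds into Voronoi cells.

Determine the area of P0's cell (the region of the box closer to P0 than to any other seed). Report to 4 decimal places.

Area of P0's cell: 656.7651

1. box [0,92]×[0,19]: [(0, 0) (92, 0) (92, 19) (0, 19)]
2. ⊥bis P0·P1 via (73.205,9.93): [(0, 0) (72.1657, 0) (74.1543, 19) (0, 19)]  |A|=1390.0399
3. ⊥bis P0·P2 via (64.62,14.025): [(0, 0) (69.3959, 0) (62.9259, 19) (0, 19)]  |A|=1257.057
4. ⊥bis P0·P3 via (31.635,9.08): [(32.5147, 0) (69.3959, 0) (62.9259, 19) (30.6739, 19)]  |A|=656.7651
5. canonical 4-gon: [(32.5147, 0) (69.3959, 0) (62.9259, 19) (30.6739, 19)]
6. shoelace: 656.7651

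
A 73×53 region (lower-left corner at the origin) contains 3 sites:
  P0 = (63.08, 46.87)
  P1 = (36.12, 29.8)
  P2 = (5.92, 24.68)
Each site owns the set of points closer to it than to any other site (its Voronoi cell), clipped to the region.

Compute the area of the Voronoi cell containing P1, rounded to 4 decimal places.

1. box [0,73]×[0,53]: [(0, 0) (73, 0) (73, 53) (0, 53)]
2. ⊥bis P1·P0 via (49.6,38.335): [(0, 0) (73, 0) (73, 1.3775) (40.3147, 53) (0, 53)]  |A|=3025.3522
3. ⊥bis P1·P2 via (21.02,27.24): [(25.6382, 0) (73, 0) (73, 1.3775) (40.3147, 53) (16.6527, 53)]  |A|=1904.643
4. canonical 5-gon: [(25.6382, 0) (73, 0) (73, 1.3775) (40.3147, 53) (16.6527, 53)]
5. shoelace: 1904.643

Area of P1's cell: 1904.6430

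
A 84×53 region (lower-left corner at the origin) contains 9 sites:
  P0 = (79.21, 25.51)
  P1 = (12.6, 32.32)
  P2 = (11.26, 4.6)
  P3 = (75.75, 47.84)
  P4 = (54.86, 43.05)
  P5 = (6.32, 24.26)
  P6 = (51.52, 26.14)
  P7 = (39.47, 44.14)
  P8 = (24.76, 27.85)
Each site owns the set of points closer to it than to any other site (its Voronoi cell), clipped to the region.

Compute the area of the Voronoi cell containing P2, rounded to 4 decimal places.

1. box [0,84]×[0,53]: [(0, 0) (84, 0) (84, 53) (0, 53)]
2. ⊥bis P2·P0 via (45.235,15.055): [(0, 0) (49.8678, 0) (33.5583, 53) (0, 53)]  |A|=2210.7929
3. ⊥bis P2·P1 via (11.93,18.46): [(0, 19.0367) (0, 0) (49.8678, 0) (44.6743, 16.8771)]  |A|=846.0382
4. ⊥bis P2·P3 via (43.505,26.22): [(0, 19.0367) (0, 0) (49.8678, 0) (44.6743, 16.8771)]  |A|=846.0382
5. ⊥bis P2·P4 via (33.06,23.825): [(38.9429, 17.1542) (0, 19.0367) (0, 0) (49.8678, 0) (47.6152, 7.3203)]  |A|=819.0586
6. ⊥bis P2·P5 via (8.79,14.43): [(38.9429, 17.1542) (22.7473, 17.9371) (0, 12.2213) (0, 0) (49.8678, 0) (47.6152, 7.3203)]  |A|=741.5427
7. ⊥bis P2·P6 via (31.39,15.37): [(30.2095, 17.5764) (22.7473, 17.9371) (0, 12.2213) (0, 0) (39.6133, 0)]  |A|=558.1579
8. ⊥bis P2·P7 via (25.365,24.37): [(30.2095, 17.5764) (22.7473, 17.9371) (0, 12.2213) (0, 0) (39.6133, 0)]  |A|=558.1579
9. ⊥bis P2·P8 via (18.01,16.225): [(36.7562, 5.3401) (17.3829, 16.5891) (0, 12.2213) (0, 0) (39.6133, 0)]  |A|=470.4542
10. canonical 5-gon: [(36.7562, 5.3401) (17.3829, 16.5891) (0, 12.2213) (0, 0) (39.6133, 0)]
11. shoelace: 470.4542

Area of P2's cell: 470.4542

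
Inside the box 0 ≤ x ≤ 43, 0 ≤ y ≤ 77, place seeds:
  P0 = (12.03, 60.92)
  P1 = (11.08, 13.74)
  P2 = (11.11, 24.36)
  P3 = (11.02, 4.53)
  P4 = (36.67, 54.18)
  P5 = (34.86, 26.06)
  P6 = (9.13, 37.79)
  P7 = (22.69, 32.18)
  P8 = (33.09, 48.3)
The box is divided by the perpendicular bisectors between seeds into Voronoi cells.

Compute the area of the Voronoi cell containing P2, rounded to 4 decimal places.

Area of P2's cell: 223.3508

1. box [0,43]×[0,77]: [(0, 0) (43, 0) (43, 77) (0, 77)]
2. ⊥bis P2·P0 via (11.57,42.64): [(0, 42.9311) (0, 0) (43, 0) (43, 41.8491)]  |A|=1822.7752
3. ⊥bis P2·P1 via (11.095,19.05): [(0, 42.9311) (0, 19.0813) (43, 18.9599) (43, 41.8491)]  |A|=1004.8891
4. ⊥bis P2·P3 via (11.065,14.445): [(0, 42.9311) (0, 19.0813) (43, 18.9599) (43, 41.8491)]  |A|=1004.8891
5. ⊥bis P2·P4 via (23.89,39.27): [(20.212, 42.4225) (0, 42.9311) (0, 19.0813) (43, 18.9599) (43, 22.89)]  |A|=788.8696
6. ⊥bis P2·P5 via (22.985,25.21): [(21.8537, 41.0154) (20.212, 42.4225) (0, 42.9311) (0, 19.0813) (23.4284, 19.0152)]  |A|=532.0692
7. ⊥bis P2·P6 via (10.12,31.075): [(22.4352, 32.8906) (0, 29.583) (0, 19.0813) (23.4284, 19.0152)]  |A|=280.311
8. ⊥bis P2·P7 via (16.9,28.27): [(14.5634, 31.7301) (0, 29.583) (0, 19.0813) (23.1493, 19.0159)]  |A|=223.3508
9. ⊥bis P2·P8 via (22.1,36.33): [(14.5634, 31.7301) (0, 29.583) (0, 19.0813) (23.1493, 19.0159)]  |A|=223.3508
10. canonical 4-gon: [(14.5634, 31.7301) (0, 29.583) (0, 19.0813) (23.1493, 19.0159)]
11. shoelace: 223.3508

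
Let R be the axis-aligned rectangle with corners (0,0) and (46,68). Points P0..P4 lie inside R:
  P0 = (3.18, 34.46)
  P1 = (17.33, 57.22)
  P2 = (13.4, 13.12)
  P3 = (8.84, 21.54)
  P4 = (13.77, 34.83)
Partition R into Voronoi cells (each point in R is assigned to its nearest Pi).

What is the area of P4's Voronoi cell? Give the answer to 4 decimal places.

1. box [0,46]×[0,68]: [(0, 0) (46, 0) (46, 68) (0, 68)]
2. ⊥bis P4·P0 via (8.475,34.645): [(9.6854, 0) (46, 0) (46, 68) (7.3096, 68)]  |A|=2550.1676
3. ⊥bis P4·P1 via (15.55,46.025): [(8.0357, 47.2198) (9.6854, 0) (46, 0) (46, 41.1835)]  |A|=1639.1341
4. ⊥bis P4·P2 via (13.585,23.975): [(8.0357, 47.2198) (8.845, 24.0558) (46, 23.4226) (46, 41.1835)]  |A|=767.2138
5. ⊥bis P4·P3 via (11.305,28.185): [(8.0357, 47.2198) (8.6665, 29.1638) (23.0908, 23.813) (46, 23.4226) (46, 41.1835)]  |A|=730.8518
6. canonical 5-gon: [(8.0357, 47.2198) (8.6665, 29.1638) (23.0908, 23.813) (46, 23.4226) (46, 41.1835)]
7. shoelace: 730.8518

Area of P4's cell: 730.8518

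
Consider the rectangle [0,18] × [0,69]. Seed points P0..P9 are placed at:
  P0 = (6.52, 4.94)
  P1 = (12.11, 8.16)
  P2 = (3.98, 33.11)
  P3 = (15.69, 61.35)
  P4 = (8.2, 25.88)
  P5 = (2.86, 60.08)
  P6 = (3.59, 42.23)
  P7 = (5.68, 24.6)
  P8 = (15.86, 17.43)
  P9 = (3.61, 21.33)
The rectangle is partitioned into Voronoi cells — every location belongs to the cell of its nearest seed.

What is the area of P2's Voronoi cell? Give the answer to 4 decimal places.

1. box [0,18]×[0,69]: [(0, 0) (18, 0) (18, 69) (0, 69)]
2. ⊥bis P2·P0 via (5.25,19.025): [(0, 18.5516) (18, 20.1746) (18, 69) (0, 69)]  |A|=893.4637
3. ⊥bis P2·P1 via (8.045,20.635): [(0, 18.5516) (2.2831, 18.7575) (18, 23.8789) (18, 69) (0, 69)]  |A|=864.3543
4. ⊥bis P2·P3 via (9.835,47.23): [(0, 51.3082) (0, 18.5516) (2.2831, 18.7575) (18, 23.8789) (18, 43.8443)]  |A|=478.7267
5. ⊥bis P2·P4 via (6.09,29.495): [(0, 51.3082) (0, 25.9404) (18, 36.4466) (18, 43.8443)]  |A|=294.8892
6. ⊥bis P2·P5 via (3.42,46.595): [(10.643, 46.895) (0, 46.453) (0, 25.9404) (18, 36.4466) (18, 43.8443)]  |A|=269.0522
7. ⊥bis P2·P6 via (3.785,37.67): [(0, 37.5081) (0, 25.9404) (18, 36.4466) (18, 38.2779)]  |A|=120.5911
8. ⊥bis P2·P7 via (4.83,28.855): [(0, 37.5081) (0, 27.8901) (5.0786, 28.9047) (18, 36.4466) (18, 38.2779)]  |A|=115.6401
9. ⊥bis P2·P8 via (9.92,25.27): [(0, 37.5081) (0, 27.8901) (5.0786, 28.9047) (18, 36.4466) (18, 38.2779)]  |A|=115.6401
10. ⊥bis P2·P9 via (3.795,27.22): [(0, 37.5081) (0, 27.8901) (5.0786, 28.9047) (18, 36.4466) (18, 38.2779)]  |A|=115.6401
11. canonical 5-gon: [(0, 37.5081) (0, 27.8901) (5.0786, 28.9047) (18, 36.4466) (18, 38.2779)]
12. shoelace: 115.6401

Area of P2's cell: 115.6401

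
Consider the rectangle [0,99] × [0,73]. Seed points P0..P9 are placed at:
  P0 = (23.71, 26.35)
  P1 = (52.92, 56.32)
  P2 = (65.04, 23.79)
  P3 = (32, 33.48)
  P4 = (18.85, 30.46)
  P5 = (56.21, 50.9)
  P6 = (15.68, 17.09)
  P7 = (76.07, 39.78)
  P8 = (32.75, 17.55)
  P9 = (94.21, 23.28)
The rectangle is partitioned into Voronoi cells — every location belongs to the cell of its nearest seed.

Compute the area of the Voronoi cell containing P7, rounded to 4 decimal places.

Area of P7's cell: 1098.5965

1. box [0,99]×[0,73]: [(0, 0) (99, 0) (99, 73) (0, 73)]
2. ⊥bis P7·P0 via (49.89,33.065): [(58.371, 0) (99, 0) (99, 73) (39.6469, 73)]  |A|=3649.347
3. ⊥bis P7·P1 via (64.495,48.05): [(50.9199, 29.0498) (58.371, 0) (99, 0) (99, 73) (82.321, 73)]  |A|=2711.5782
4. ⊥bis P7·P2 via (70.555,31.785): [(58.7113, 39.9549) (99, 12.1635) (99, 73) (82.321, 73)]  |A|=1501.0924
5. ⊥bis P7·P3 via (54.035,36.63): [(58.7113, 39.9549) (99, 12.1635) (99, 73) (82.321, 73)]  |A|=1501.0924
6. ⊥bis P7·P4 via (47.46,35.12): [(58.7113, 39.9549) (99, 12.1635) (99, 73) (82.321, 73)]  |A|=1501.0924
7. ⊥bis P7·P5 via (66.14,45.34): [(79.1143, 68.5117) (61.8951, 37.7587) (99, 12.1635) (99, 73) (82.321, 73)]  |A|=1433.2283
8. ⊥bis P7·P6 via (45.875,28.435): [(79.1143, 68.5117) (61.8951, 37.7587) (99, 12.1635) (99, 73) (82.321, 73)]  |A|=1433.2283
9. ⊥bis P7·P8 via (54.41,28.665): [(79.1143, 68.5117) (61.8951, 37.7587) (99, 12.1635) (99, 73) (82.321, 73)]  |A|=1433.2283
10. ⊥bis P7·P9 via (85.14,31.53): [(79.1143, 68.5117) (61.8951, 37.7587) (79.6594, 25.5047) (99, 46.7676) (99, 73) (82.321, 73)]  |A|=1098.5965
11. canonical 6-gon: [(79.1143, 68.5117) (61.8951, 37.7587) (79.6594, 25.5047) (99, 46.7676) (99, 73) (82.321, 73)]
12. shoelace: 1098.5965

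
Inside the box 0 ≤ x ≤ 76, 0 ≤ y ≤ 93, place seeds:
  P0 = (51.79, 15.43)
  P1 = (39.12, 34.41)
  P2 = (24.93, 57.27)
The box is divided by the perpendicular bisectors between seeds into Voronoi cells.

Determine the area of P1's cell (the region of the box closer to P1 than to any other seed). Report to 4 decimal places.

1. box [0,76]×[0,93]: [(0, 0) (76, 0) (76, 93) (0, 93)]
2. ⊥bis P1·P0 via (45.455,24.92): [(0, 0) (8.1242, 0) (76, 45.3102) (76, 93) (0, 93)]  |A|=5530.2678
3. ⊥bis P1·P2 via (32.025,45.84): [(0, 25.961) (0, 0) (8.1242, 0) (76, 45.3102) (76, 73.1368)]  |A|=2227.9835
4. canonical 5-gon: [(0, 25.961) (0, 0) (8.1242, 0) (76, 45.3102) (76, 73.1368)]
5. shoelace: 2227.9835

Area of P1's cell: 2227.9835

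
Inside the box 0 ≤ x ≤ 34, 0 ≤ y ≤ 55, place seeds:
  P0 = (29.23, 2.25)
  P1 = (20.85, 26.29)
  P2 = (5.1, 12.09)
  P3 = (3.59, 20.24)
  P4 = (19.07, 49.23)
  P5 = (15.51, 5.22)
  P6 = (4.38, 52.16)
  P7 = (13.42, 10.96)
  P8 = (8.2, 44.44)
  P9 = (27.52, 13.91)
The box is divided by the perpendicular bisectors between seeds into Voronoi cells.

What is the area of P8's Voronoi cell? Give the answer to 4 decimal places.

Area of P8's cell: 235.0274

1. box [0,34]×[0,55]: [(0, 0) (34, 0) (34, 55) (0, 55)]
2. ⊥bis P8·P0 via (18.715,23.345): [(0, 14.0163) (34, 30.964) (34, 55) (0, 55)]  |A|=1105.3352
3. ⊥bis P8·P1 via (14.525,35.365): [(0, 25.2415) (34, 48.9385) (34, 55) (0, 55)]  |A|=608.94
4. ⊥bis P8·P2 via (6.65,28.265): [(0, 28.9022) (4.6175, 28.4598) (34, 48.9385) (34, 55) (0, 55)]  |A|=600.4883
5. ⊥bis P8·P3 via (5.895,32.34): [(0, 33.463) (9.264, 31.6982) (34, 48.9385) (34, 55) (0, 55)]  |A|=570.8583
6. ⊥bis P8·P4 via (13.635,46.835): [(0, 33.463) (9.264, 31.6982) (17.7109, 37.5855) (10.037, 55) (0, 55)]  |A|=312.838
7. ⊥bis P8·P5 via (11.855,24.83): [(0, 33.463) (9.264, 31.6982) (17.7109, 37.5855) (10.037, 55) (0, 55)]  |A|=312.838
8. ⊥bis P8·P6 via (6.29,48.3): [(0, 45.1876) (0, 33.463) (9.264, 31.6982) (17.7109, 37.5855) (11.7901, 51.0216)]  |A|=235.0274
9. ⊥bis P8·P7 via (10.81,27.7): [(0, 45.1876) (0, 33.463) (9.264, 31.6982) (17.7109, 37.5855) (11.7901, 51.0216)]  |A|=235.0274
10. ⊥bis P8·P9 via (17.86,29.175): [(0, 45.1876) (0, 33.463) (9.264, 31.6982) (17.7109, 37.5855) (11.7901, 51.0216)]  |A|=235.0274
11. canonical 5-gon: [(0, 45.1876) (0, 33.463) (9.264, 31.6982) (17.7109, 37.5855) (11.7901, 51.0216)]
12. shoelace: 235.0274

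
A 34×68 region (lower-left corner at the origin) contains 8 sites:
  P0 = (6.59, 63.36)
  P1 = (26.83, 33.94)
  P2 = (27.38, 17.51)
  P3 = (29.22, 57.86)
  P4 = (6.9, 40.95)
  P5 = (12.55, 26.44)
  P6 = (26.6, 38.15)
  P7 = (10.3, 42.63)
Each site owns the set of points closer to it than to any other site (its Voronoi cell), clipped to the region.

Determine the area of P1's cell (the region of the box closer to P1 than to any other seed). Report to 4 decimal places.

Area of P1's cell: 149.7922

1. box [0,34]×[0,68]: [(0, 0) (34, 0) (34, 68) (0, 68)]
2. ⊥bis P1·P0 via (16.71,48.65): [(0, 37.1541) (0, 0) (34, 0) (34, 60.545)]  |A|=1660.8834
3. ⊥bis P1·P2 via (27.105,25.725): [(0, 37.1541) (0, 24.8177) (34, 25.9558) (34, 60.545)]  |A|=797.7345
4. ⊥bis P1·P3 via (28.025,45.9): [(14.6546, 47.2359) (0, 37.1541) (0, 24.8177) (34, 25.9558) (34, 45.303)]  |A|=650.3033
5. ⊥bis P1·P4 via (16.865,37.445): [(20.1168, 46.6902) (12.5716, 25.2385) (34, 25.9558) (34, 45.303)]  |A|=361.4317
6. ⊥bis P1·P5 via (19.69,30.19): [(20.1168, 46.6902) (16.4698, 36.3213) (22.1227, 25.5582) (34, 25.9558) (34, 45.303)]  |A|=309.1284
7. ⊥bis P1·P6 via (26.715,36.045): [(16.8966, 35.5086) (22.1227, 25.5582) (34, 25.9558) (34, 36.443)]  |A|=149.8141
8. ⊥bis P1·P7 via (18.565,38.285): [(17.1116, 35.5203) (17.001, 35.3099) (22.1227, 25.5582) (34, 25.9558) (34, 36.443)]  |A|=149.7922
9. canonical 5-gon: [(17.1116, 35.5203) (17.001, 35.3099) (22.1227, 25.5582) (34, 25.9558) (34, 36.443)]
10. shoelace: 149.7922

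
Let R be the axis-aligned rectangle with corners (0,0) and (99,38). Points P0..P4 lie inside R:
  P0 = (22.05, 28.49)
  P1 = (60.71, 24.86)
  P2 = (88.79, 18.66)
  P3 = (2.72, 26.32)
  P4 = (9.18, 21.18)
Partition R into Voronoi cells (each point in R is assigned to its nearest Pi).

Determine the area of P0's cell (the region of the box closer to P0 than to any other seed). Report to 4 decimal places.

1. box [0,99]×[0,38]: [(0, 0) (99, 0) (99, 38) (0, 38)]
2. ⊥bis P0·P1 via (41.38,26.675): [(0, 0) (38.8753, 0) (42.4434, 38) (0, 38)]  |A|=1545.0554
3. ⊥bis P0·P2 via (55.42,23.575): [(0, 0) (38.8753, 0) (42.4434, 38) (0, 38)]  |A|=1545.0554
4. ⊥bis P0·P3 via (12.385,27.405): [(15.4615, 0) (38.8753, 0) (42.4434, 38) (11.1956, 38)]  |A|=1038.5704
5. ⊥bis P0·P4 via (15.615,24.835): [(11.9489, 31.2895) (29.721, 0) (38.8753, 0) (42.4434, 38) (11.1956, 38)]  |A|=815.4846
6. canonical 5-gon: [(11.9489, 31.2895) (29.721, 0) (38.8753, 0) (42.4434, 38) (11.1956, 38)]
7. shoelace: 815.4846

Area of P0's cell: 815.4846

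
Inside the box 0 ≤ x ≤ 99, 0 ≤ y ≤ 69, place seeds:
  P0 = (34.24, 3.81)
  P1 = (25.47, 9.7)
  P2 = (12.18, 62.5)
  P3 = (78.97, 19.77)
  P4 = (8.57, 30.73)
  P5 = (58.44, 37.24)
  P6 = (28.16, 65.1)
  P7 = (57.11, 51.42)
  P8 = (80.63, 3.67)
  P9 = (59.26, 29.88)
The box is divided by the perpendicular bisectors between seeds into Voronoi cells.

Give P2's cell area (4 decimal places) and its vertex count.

Area of P2's cell: 476.3920 (4 vertices)

1. box [0,99]×[0,69]: [(0, 0) (99, 0) (99, 69) (0, 69)]
2. ⊥bis P2·P0 via (23.21,33.155): [(0, 24.431) (99, 61.6424) (99, 69) (0, 69)]  |A|=2570.366
3. ⊥bis P2·P1 via (18.825,36.1): [(0, 31.3617) (55.8166, 45.411) (99, 61.6424) (99, 69) (0, 69)]  |A|=2376.9423
4. ⊥bis P2·P3 via (45.575,41.135): [(0, 31.3617) (46.8699, 43.159) (63.4021, 69) (0, 69)]  |A|=1701.2385
5. ⊥bis P2·P4 via (10.375,46.615): [(0, 47.7939) (44.9787, 42.683) (46.8699, 43.159) (63.4021, 69) (0, 69)]  |A|=1331.6879
6. ⊥bis P2·P5 via (35.31,49.87): [(0, 47.7939) (32.1797, 44.1373) (45.7558, 69) (0, 69)]  |A|=910.0087
7. ⊥bis P2·P6 via (20.17,63.8): [(0, 47.7939) (23.2032, 45.1573) (19.3239, 69) (0, 69)]  |A|=476.392
8. ⊥bis P2·P7 via (34.645,56.96): [(0, 47.7939) (23.2032, 45.1573) (19.3239, 69) (0, 69)]  |A|=476.392
9. ⊥bis P2·P8 via (46.405,33.085): [(0, 47.7939) (23.2032, 45.1573) (19.3239, 69) (0, 69)]  |A|=476.392
10. ⊥bis P2·P9 via (35.72,46.19): [(0, 47.7939) (23.2032, 45.1573) (19.3239, 69) (0, 69)]  |A|=476.392
11. canonical 4-gon: [(0, 47.7939) (23.2032, 45.1573) (19.3239, 69) (0, 69)]
12. shoelace: 476.392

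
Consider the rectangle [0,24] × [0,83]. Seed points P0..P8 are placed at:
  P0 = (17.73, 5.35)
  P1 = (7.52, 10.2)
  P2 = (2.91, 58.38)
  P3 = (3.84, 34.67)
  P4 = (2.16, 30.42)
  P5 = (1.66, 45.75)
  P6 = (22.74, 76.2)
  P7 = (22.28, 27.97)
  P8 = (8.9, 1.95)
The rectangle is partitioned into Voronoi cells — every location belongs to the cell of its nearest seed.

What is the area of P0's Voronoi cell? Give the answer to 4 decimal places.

1. box [0,24]×[0,83]: [(0, 0) (24, 0) (24, 83) (0, 83)]
2. ⊥bis P0·P1 via (12.625,7.775): [(8.9317, 0) (24, 0) (24, 31.7211)]  |A|=238.992
3. ⊥bis P0·P2 via (10.32,31.865): [(8.9317, 0) (24, 0) (24, 31.7211)]  |A|=238.992
4. ⊥bis P0·P3 via (10.785,20.01): [(20.6589, 24.6877) (8.9317, 0) (24, 0) (24, 26.2704)]  |A|=229.8865
5. ⊥bis P0·P4 via (9.945,17.885): [(21.668, 25.1657) (20.5588, 24.4768) (8.9317, 0) (24, 0) (24, 26.2704)]  |A|=229.804
6. ⊥bis P0·P5 via (9.695,25.55): [(21.668, 25.1657) (20.5588, 24.4768) (8.9317, 0) (24, 0) (24, 26.2704)]  |A|=229.804
7. ⊥bis P0·P6 via (20.235,40.775): [(21.668, 25.1657) (20.5588, 24.4768) (8.9317, 0) (24, 0) (24, 26.2704)]  |A|=229.804
8. ⊥bis P0·P7 via (20.005,16.66): [(17.1211, 17.2401) (8.9317, 0) (24, 0) (24, 15.8564)]  |A|=184.4265
9. ⊥bis P0·P8 via (13.315,3.65): [(17.1211, 17.2401) (12.1288, 6.7305) (14.7204, 0) (24, 0) (24, 15.8564)]  |A|=164.9458
10. canonical 5-gon: [(17.1211, 17.2401) (12.1288, 6.7305) (14.7204, 0) (24, 0) (24, 15.8564)]
11. shoelace: 164.9458

Area of P0's cell: 164.9458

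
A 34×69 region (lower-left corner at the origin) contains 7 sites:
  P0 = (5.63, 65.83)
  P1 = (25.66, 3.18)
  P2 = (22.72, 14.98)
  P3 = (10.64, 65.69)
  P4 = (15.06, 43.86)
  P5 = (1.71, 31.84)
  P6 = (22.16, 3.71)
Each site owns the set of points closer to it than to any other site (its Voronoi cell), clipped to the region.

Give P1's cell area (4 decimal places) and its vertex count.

1. box [0,34]×[0,69]: [(0, 0) (34, 0) (34, 69) (0, 69)]
2. ⊥bis P1·P0 via (15.645,34.505): [(0, 29.5031) (0, 0) (34, 0) (34, 40.3733)]  |A|=1187.8992
3. ⊥bis P1·P2 via (24.19,9.08): [(0, 3.053) (0, 0) (34, 0) (34, 11.5242)]  |A|=247.8122
4. ⊥bis P1·P3 via (18.15,34.435): [(0, 3.053) (0, 0) (34, 0) (34, 11.5242)]  |A|=247.8122
5. ⊥bis P1·P4 via (20.36,23.52): [(0, 3.053) (0, 0) (34, 0) (34, 11.5242)]  |A|=247.8122
6. ⊥bis P1·P5 via (13.685,17.51): [(0, 3.053) (0, 0) (34, 0) (34, 11.5242)]  |A|=247.8122
7. ⊥bis P1·P6 via (23.91,3.445): [(24.7858, 9.2284) (23.3883, 0) (34, 0) (34, 11.5242)]  |A|=102.0578
8. canonical 4-gon: [(24.7858, 9.2284) (23.3883, 0) (34, 0) (34, 11.5242)]
9. shoelace: 102.0578

Area of P1's cell: 102.0578 (4 vertices)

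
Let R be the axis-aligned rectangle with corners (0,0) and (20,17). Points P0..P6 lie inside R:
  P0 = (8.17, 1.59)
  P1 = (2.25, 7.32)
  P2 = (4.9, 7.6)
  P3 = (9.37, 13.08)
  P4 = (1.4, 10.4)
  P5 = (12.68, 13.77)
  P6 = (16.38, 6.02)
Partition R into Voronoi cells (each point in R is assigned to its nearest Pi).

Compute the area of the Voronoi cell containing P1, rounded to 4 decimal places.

Area of P1's cell: 28.8030

1. box [0,20]×[0,17]: [(0, 0) (20, 0) (20, 17) (0, 17)]
2. ⊥bis P1·P0 via (5.21,4.455): [(0, 0) (0.898, 0) (17.3524, 17) (0, 17)]  |A|=155.128
3. ⊥bis P1·P2 via (3.575,7.46): [(0, 0) (0.898, 0) (4.0222, 3.2278) (2.567, 17) (0, 17)]  |A|=53.3144
4. ⊥bis P1·P3 via (5.81,10.2): [(0, 0) (0.898, 0) (4.0222, 3.2278) (2.9062, 13.7894) (0.3089, 17) (0, 17)]  |A|=49.6894
5. ⊥bis P1·P4 via (1.825,8.86): [(0, 8.3563) (0, 0) (0.898, 0) (4.0222, 3.2278) (3.3817, 9.2896)]  |A|=28.803
6. ⊥bis P1·P5 via (7.465,10.545): [(0, 8.3563) (0, 0) (0.898, 0) (4.0222, 3.2278) (3.3817, 9.2896)]  |A|=28.803
7. ⊥bis P1·P6 via (9.315,6.67): [(0, 8.3563) (0, 0) (0.898, 0) (4.0222, 3.2278) (3.3817, 9.2896)]  |A|=28.803
8. canonical 5-gon: [(0, 8.3563) (0, 0) (0.898, 0) (4.0222, 3.2278) (3.3817, 9.2896)]
9. shoelace: 28.803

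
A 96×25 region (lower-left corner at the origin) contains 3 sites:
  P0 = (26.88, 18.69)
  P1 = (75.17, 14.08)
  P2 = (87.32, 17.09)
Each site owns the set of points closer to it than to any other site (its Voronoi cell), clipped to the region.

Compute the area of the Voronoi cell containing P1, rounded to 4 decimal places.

1. box [0,96]×[0,25]: [(0, 0) (96, 0) (96, 25) (0, 25)]
2. ⊥bis P1·P0 via (51.025,16.385): [(49.4608, 0) (96, 0) (96, 25) (51.8474, 25)]  |A|=1133.647
3. ⊥bis P1·P2 via (81.245,15.585): [(49.4608, 0) (85.106, 0) (78.9126, 25) (51.8474, 25)]  |A|=783.8787
4. canonical 4-gon: [(49.4608, 0) (85.106, 0) (78.9126, 25) (51.8474, 25)]
5. shoelace: 783.8787

Area of P1's cell: 783.8787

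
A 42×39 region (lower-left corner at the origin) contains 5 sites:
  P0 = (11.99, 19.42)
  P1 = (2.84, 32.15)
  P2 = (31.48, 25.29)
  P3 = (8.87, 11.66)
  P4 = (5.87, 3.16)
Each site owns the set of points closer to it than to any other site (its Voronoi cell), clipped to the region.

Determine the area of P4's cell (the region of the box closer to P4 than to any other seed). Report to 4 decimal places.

Area of P4's cell: 141.9835

1. box [0,42]×[0,39]: [(0, 0) (42, 0) (42, 39) (0, 39)]
2. ⊥bis P4·P0 via (8.93,11.29): [(0, 14.6511) (0, 0) (38.926, 0)]  |A|=285.1544
3. ⊥bis P4·P1 via (4.355,17.655): [(0, 14.6511) (0, 0) (38.926, 0)]  |A|=285.1544
4. ⊥bis P4·P2 via (18.675,14.225): [(27.1308, 4.4395) (0, 14.6511) (0, 0) (30.967, 0)]  |A|=267.4874
5. ⊥bis P4·P3 via (7.37,7.41): [(0, 10.0112) (0, 0) (28.365, 0)]  |A|=141.9835
6. canonical 3-gon: [(0, 10.0112) (0, 0) (28.365, 0)]
7. shoelace: 141.9835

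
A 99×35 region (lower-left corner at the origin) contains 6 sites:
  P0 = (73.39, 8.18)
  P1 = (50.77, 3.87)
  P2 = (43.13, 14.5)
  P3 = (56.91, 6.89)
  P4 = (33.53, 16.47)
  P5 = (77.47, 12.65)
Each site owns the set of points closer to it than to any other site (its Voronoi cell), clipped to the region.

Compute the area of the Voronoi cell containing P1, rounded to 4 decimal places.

Area of P1's cell: 131.9933

1. box [0,99]×[0,35]: [(0, 0) (99, 0) (99, 35) (0, 35)]
2. ⊥bis P1·P0 via (62.08,6.025): [(0, 0) (63.228, 0) (56.5591, 35) (0, 35)]  |A|=2096.2746
3. ⊥bis P1·P2 via (46.95,9.185): [(34.1703, 0) (63.228, 0) (59.728, 18.3688)]  |A|=266.8774
4. ⊥bis P1·P3 via (53.84,5.38): [(50.6578, 11.8498) (34.1703, 0) (56.4862, 0)]  |A|=132.2196
5. ⊥bis P1·P4 via (42.15,10.17): [(50.6578, 11.8498) (35.3222, 0.8279) (34.7172, 0) (56.4862, 0)]  |A|=131.9933
6. ⊥bis P1·P5 via (64.12,8.26): [(50.6578, 11.8498) (35.3222, 0.8279) (34.7172, 0) (56.4862, 0)]  |A|=131.9933
7. canonical 4-gon: [(50.6578, 11.8498) (35.3222, 0.8279) (34.7172, 0) (56.4862, 0)]
8. shoelace: 131.9933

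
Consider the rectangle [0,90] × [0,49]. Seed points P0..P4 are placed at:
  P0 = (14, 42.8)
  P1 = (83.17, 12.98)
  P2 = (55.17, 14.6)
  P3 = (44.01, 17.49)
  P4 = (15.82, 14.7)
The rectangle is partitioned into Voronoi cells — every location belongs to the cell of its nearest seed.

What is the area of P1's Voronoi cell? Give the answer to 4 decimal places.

1. box [0,90]×[0,49]: [(0, 0) (90, 0) (90, 49) (0, 49)]
2. ⊥bis P1·P0 via (48.585,27.89): [(36.5613, 0) (90, 0) (90, 49) (57.6858, 49)]  |A|=2100.947
3. ⊥bis P1·P2 via (69.17,13.79): [(68.3722, 0) (90, 0) (90, 49) (71.2072, 49)]  |A|=990.3071
4. ⊥bis P1·P3 via (63.59,15.235): [(68.3722, 0) (90, 0) (90, 49) (71.2072, 49)]  |A|=990.3071
5. ⊥bis P1·P4 via (49.495,13.84): [(68.3722, 0) (90, 0) (90, 49) (71.2072, 49)]  |A|=990.3071
6. canonical 4-gon: [(68.3722, 0) (90, 0) (90, 49) (71.2072, 49)]
7. shoelace: 990.3071

Area of P1's cell: 990.3071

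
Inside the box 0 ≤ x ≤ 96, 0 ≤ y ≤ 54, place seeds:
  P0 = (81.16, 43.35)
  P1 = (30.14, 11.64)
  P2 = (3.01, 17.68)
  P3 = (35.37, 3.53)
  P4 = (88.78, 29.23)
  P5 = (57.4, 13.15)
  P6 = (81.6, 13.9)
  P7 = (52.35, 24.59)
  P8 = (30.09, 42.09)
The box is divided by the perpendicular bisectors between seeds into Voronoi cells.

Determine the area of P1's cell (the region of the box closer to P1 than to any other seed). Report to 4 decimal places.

Area of P1's cell: 520.8830

1. box [0,96]×[0,54]: [(0, 0) (96, 0) (96, 54) (0, 54)]
2. ⊥bis P1·P0 via (55.65,27.495): [(0, 0) (72.7387, 0) (39.1766, 54) (0, 54)]  |A|=3021.7133
3. ⊥bis P1·P2 via (16.575,14.66): [(13.3112, 0) (72.7387, 0) (39.1766, 54) (25.3333, 54)]  |A|=1978.3103
4. ⊥bis P1·P3 via (32.755,7.585): [(13.3112, 0) (20.9932, 0) (57.933, 23.8218) (39.1766, 54) (25.3333, 54)]  |A|=1361.9736
5. ⊥bis P1·P4 via (59.46,20.435): [(13.3112, 0) (20.9932, 0) (57.933, 23.8218) (39.1766, 54) (25.3333, 54)]  |A|=1361.9736
6. ⊥bis P1·P5 via (43.77,12.395): [(13.3112, 0) (20.9932, 0) (43.6473, 14.6093) (41.6893, 49.9571) (39.1766, 54) (25.3333, 54)]  |A|=1100.4721
7. ⊥bis P1·P6 via (55.87,12.77): [(13.3112, 0) (20.9932, 0) (43.6473, 14.6093) (41.6893, 49.9571) (39.1766, 54) (25.3333, 54)]  |A|=1100.4721
8. ⊥bis P1·P7 via (41.245,18.115): [(23.9485, 47.7796) (13.3112, 0) (20.9932, 0) (43.387, 14.4414)]  |A|=697.164
9. ⊥bis P1·P8 via (30.115,26.865): [(36.1374, 26.8749) (19.2883, 26.8472) (13.3112, 0) (20.9932, 0) (43.387, 14.4414)]  |A|=520.883
10. canonical 5-gon: [(36.1374, 26.8749) (19.2883, 26.8472) (13.3112, 0) (20.9932, 0) (43.387, 14.4414)]
11. shoelace: 520.883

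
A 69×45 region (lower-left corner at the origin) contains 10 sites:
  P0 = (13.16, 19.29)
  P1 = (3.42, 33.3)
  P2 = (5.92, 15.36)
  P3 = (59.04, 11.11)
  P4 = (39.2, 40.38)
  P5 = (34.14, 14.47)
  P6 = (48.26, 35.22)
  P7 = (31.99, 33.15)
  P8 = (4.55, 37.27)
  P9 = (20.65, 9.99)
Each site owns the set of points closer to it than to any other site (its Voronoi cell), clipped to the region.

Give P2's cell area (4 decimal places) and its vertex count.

1. box [0,69]×[0,45]: [(0, 0) (69, 0) (69, 45) (0, 45)]
2. ⊥bis P2·P0 via (9.54,17.325): [(0, 34.9) (0, 0) (18.9443, 0)]  |A|=330.578
3. ⊥bis P2·P1 via (4.67,24.33): [(5.6625, 24.4683) (0, 23.6792) (0, 0) (18.9443, 0)]  |A|=298.8093
4. ⊥bis P2·P3 via (32.48,13.235): [(5.6625, 24.4683) (0, 23.6792) (0, 0) (18.9443, 0)]  |A|=298.8093
5. ⊥bis P2·P4 via (22.56,27.87): [(5.6625, 24.4683) (0, 23.6792) (0, 0) (18.9443, 0)]  |A|=298.8093
6. ⊥bis P2·P5 via (20.03,14.915): [(5.6625, 24.4683) (0, 23.6792) (0, 0) (18.9443, 0)]  |A|=298.8093
7. ⊥bis P2·P6 via (27.09,25.29): [(5.6625, 24.4683) (0, 23.6792) (0, 0) (18.9443, 0)]  |A|=298.8093
8. ⊥bis P2·P7 via (18.955,24.255): [(5.6625, 24.4683) (0, 23.6792) (0, 0) (18.9443, 0)]  |A|=298.8093
9. ⊥bis P2·P8 via (5.235,26.315): [(5.6625, 24.4683) (0, 23.6792) (0, 0) (18.9443, 0)]  |A|=298.8093
10. ⊥bis P2·P9 via (13.285,12.675): [(12.7945, 11.3295) (5.6625, 24.4683) (0, 23.6792) (0, 0) (8.6642, 0)]  |A|=240.575
11. canonical 5-gon: [(12.7945, 11.3295) (5.6625, 24.4683) (0, 23.6792) (0, 0) (8.6642, 0)]
12. shoelace: 240.575

Area of P2's cell: 240.5750 (5 vertices)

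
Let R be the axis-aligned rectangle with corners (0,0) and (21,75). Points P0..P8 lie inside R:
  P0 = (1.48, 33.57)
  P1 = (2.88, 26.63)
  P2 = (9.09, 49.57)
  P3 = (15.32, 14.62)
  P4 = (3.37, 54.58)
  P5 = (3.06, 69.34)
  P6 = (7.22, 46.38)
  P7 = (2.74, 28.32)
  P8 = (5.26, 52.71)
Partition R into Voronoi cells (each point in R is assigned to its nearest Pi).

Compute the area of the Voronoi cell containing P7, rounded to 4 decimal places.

1. box [0,21]×[0,75]: [(0, 0) (21, 0) (21, 75) (0, 75)]
2. ⊥bis P7·P0 via (2.11,30.945): [(0, 30.4386) (0, 0) (21, 0) (21, 35.4786)]  |A|=692.1306
3. ⊥bis P7·P1 via (2.81,27.475): [(0, 30.4386) (0, 27.2422) (21, 28.9819) (21, 35.4786)]  |A|=101.7777
4. ⊥bis P7·P2 via (5.915,38.945): [(19.0674, 35.0148) (0, 30.4386) (0, 27.2422) (21, 28.9819) (21, 34.4372)]  |A|=100.7714
5. ⊥bis P7·P3 via (9.03,21.47): [(19.0674, 35.0148) (0, 30.4386) (0, 27.2422) (16.8349, 28.6368) (21, 32.4614) (21, 34.4372)]  |A|=93.5251
6. ⊥bis P7·P4 via (3.055,41.45): [(19.0674, 35.0148) (0, 30.4386) (0, 27.2422) (16.8349, 28.6368) (21, 32.4614) (21, 34.4372)]  |A|=93.5251
7. ⊥bis P7·P5 via (2.9,48.83): [(19.0674, 35.0148) (0, 30.4386) (0, 27.2422) (16.8349, 28.6368) (21, 32.4614) (21, 34.4372)]  |A|=93.5251
8. ⊥bis P7·P6 via (4.98,37.35): [(16.692, 34.4447) (0, 30.4386) (0, 27.2422) (16.8349, 28.6368) (21, 32.4614) (21, 33.376)]  |A|=90.0025
9. ⊥bis P7·P8 via (4,40.515): [(16.692, 34.4447) (0, 30.4386) (0, 27.2422) (16.8349, 28.6368) (21, 32.4614) (21, 33.376)]  |A|=90.0025
10. canonical 6-gon: [(16.692, 34.4447) (0, 30.4386) (0, 27.2422) (16.8349, 28.6368) (21, 32.4614) (21, 33.376)]
11. shoelace: 90.0025

Area of P7's cell: 90.0025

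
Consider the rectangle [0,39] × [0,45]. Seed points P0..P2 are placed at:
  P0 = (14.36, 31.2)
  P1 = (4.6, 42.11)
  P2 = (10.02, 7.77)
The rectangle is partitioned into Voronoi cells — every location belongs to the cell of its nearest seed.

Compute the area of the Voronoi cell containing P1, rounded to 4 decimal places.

Area of P1's cell: 158.2315

1. box [0,39]×[0,45]: [(0, 0) (39, 0) (39, 45) (0, 45)]
2. ⊥bis P1·P0 via (9.48,36.655): [(0, 28.1743) (18.8083, 45) (0, 45)]  |A|=158.2315
3. ⊥bis P1·P2 via (7.31,24.94): [(0, 28.1743) (18.8083, 45) (0, 45)]  |A|=158.2315
4. canonical 3-gon: [(0, 28.1743) (18.8083, 45) (0, 45)]
5. shoelace: 158.2315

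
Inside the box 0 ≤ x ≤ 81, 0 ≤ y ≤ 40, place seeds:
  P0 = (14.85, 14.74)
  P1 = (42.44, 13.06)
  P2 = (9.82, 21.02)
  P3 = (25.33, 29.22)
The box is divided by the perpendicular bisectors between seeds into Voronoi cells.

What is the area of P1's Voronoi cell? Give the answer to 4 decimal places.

1. box [0,81]×[0,40]: [(0, 0) (81, 0) (81, 40) (0, 40)]
2. ⊥bis P1·P0 via (28.645,13.9): [(27.7986, 0) (81, 0) (81, 40) (30.2343, 40)]  |A|=2079.3424
3. ⊥bis P1·P2 via (26.13,17.04): [(29.736, 31.8174) (27.7986, 0) (81, 0) (81, 40) (31.7327, 40)]  |A|=2073.2118
4. ⊥bis P1·P3 via (33.885,21.14): [(28.7551, 15.7086) (27.7986, 0) (81, 0) (81, 40) (51.6978, 40)]  |A|=1818.652
5. canonical 5-gon: [(28.7551, 15.7086) (27.7986, 0) (81, 0) (81, 40) (51.6978, 40)]
6. shoelace: 1818.652

Area of P1's cell: 1818.6520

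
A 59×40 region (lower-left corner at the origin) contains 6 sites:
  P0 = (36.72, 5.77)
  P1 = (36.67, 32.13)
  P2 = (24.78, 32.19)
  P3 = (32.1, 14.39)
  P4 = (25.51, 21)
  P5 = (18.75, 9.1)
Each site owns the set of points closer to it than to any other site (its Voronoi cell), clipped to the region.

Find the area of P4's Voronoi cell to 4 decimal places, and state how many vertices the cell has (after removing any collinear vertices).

Area of P4's cell: 207.5310 (4 vertices)

1. box [0,59]×[0,40]: [(0, 0) (59, 0) (59, 40) (0, 40)]
2. ⊥bis P4·P0 via (31.115,13.385): [(0, 0) (12.93, 0) (59, 33.9097) (59, 40) (0, 40)]  |A|=1578.891
3. ⊥bis P4·P1 via (31.09,26.565): [(0, 0) (12.93, 0) (38.6808, 18.9538) (17.6911, 40) (0, 40)]  |A|=1082.3175
4. ⊥bis P4·P2 via (25.145,26.595): [(0, 24.9546) (0, 0) (12.93, 0) (38.6808, 18.9538) (30.6987, 26.9573)]  |A|=736.0105
5. ⊥bis P4·P3 via (28.805,17.695): [(0, 24.9546) (0, 0) (11.0563, 0) (34.3865, 23.2596) (30.6987, 26.9573)]  |A|=618.0837
6. ⊥bis P4·P5 via (22.13,15.05): [(4.2108, 25.2293) (24.6921, 13.5946) (34.3865, 23.2596) (30.6987, 26.9573)]  |A|=207.531
7. canonical 4-gon: [(4.2108, 25.2293) (24.6921, 13.5946) (34.3865, 23.2596) (30.6987, 26.9573)]
8. shoelace: 207.531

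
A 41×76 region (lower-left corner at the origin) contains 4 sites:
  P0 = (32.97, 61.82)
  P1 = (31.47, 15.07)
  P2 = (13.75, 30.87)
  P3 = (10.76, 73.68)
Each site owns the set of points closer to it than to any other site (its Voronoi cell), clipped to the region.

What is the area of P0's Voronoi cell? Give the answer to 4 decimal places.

Area of P0's cell: 722.7437

1. box [0,41]×[0,76]: [(0, 0) (41, 0) (41, 76) (0, 76)]
2. ⊥bis P0·P1 via (32.22,38.445): [(0, 39.4788) (41, 38.1633) (41, 76) (0, 76)]  |A|=1524.3372
3. ⊥bis P0·P2 via (23.36,46.345): [(0, 60.8516) (36.2918, 38.3144) (41, 38.1633) (41, 76) (0, 76)]  |A|=1136.5089
4. ⊥bis P0·P3 via (21.865,67.75): [(13.6536, 52.3727) (36.2918, 38.3144) (41, 38.1633) (41, 76) (26.2704, 76)]  |A|=722.7437
5. canonical 5-gon: [(13.6536, 52.3727) (36.2918, 38.3144) (41, 38.1633) (41, 76) (26.2704, 76)]
6. shoelace: 722.7437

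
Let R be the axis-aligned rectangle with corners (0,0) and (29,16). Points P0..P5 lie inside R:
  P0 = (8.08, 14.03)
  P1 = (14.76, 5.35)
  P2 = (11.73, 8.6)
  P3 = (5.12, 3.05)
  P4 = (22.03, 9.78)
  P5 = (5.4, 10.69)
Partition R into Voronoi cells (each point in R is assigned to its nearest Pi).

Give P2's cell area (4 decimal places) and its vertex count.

1. box [0,29]×[0,16]: [(0, 0) (29, 0) (29, 16) (0, 16)]
2. ⊥bis P2·P0 via (9.905,11.315): [(0, 4.6569) (0, 0) (29, 0) (29, 16) (16.8747, 16)]  |A|=368.2944
3. ⊥bis P2·P1 via (13.245,6.975): [(0, 4.6569) (0, 0) (5.7636, 0) (22.9253, 16) (16.8747, 16)]  |A|=133.8052
4. ⊥bis P2·P3 via (8.425,5.825): [(6.0124, 8.6984) (9.9998, 3.9495) (22.9253, 16) (16.8747, 16)]  |A|=76.8058
5. ⊥bis P2·P4 via (16.88,9.19): [(16.1552, 15.5164) (6.0124, 8.6984) (9.9998, 3.9495) (16.7585, 10.2507)]  |A|=57.3722
6. ⊥bis P2·P5 via (8.565,9.645): [(16.1552, 15.5164) (8.8914, 10.6337) (7.6202, 6.7835) (9.9998, 3.9495) (16.7585, 10.2507)]  |A|=53.0598
7. canonical 5-gon: [(16.1552, 15.5164) (8.8914, 10.6337) (7.6202, 6.7835) (9.9998, 3.9495) (16.7585, 10.2507)]
8. shoelace: 53.0598

Area of P2's cell: 53.0598 (5 vertices)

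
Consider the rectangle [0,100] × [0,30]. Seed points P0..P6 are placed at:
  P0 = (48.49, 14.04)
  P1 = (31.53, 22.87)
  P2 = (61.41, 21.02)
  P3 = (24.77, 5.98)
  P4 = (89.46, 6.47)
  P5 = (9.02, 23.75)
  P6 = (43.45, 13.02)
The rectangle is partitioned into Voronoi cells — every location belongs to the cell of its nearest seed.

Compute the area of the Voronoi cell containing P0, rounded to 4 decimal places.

Area of P0's cell: 311.4107

1. box [0,100]×[0,30]: [(0, 0) (100, 0) (100, 30) (0, 30)]
2. ⊥bis P0·P1 via (40.01,18.455): [(30.4016, 0) (100, 0) (100, 30) (46.0208, 30)]  |A|=1853.664
3. ⊥bis P0·P2 via (54.95,17.53): [(30.4016, 0) (64.4205, 0) (48.2131, 30) (46.0208, 30)]  |A|=543.1688
4. ⊥bis P0·P3 via (36.63,10.01): [(36.2285, 11.1917) (40.0314, 0) (64.4205, 0) (48.2131, 30) (46.0208, 30)]  |A|=489.2823
5. ⊥bis P0·P4 via (68.975,10.255): [(36.2285, 11.1917) (40.0314, 0) (64.4205, 0) (48.2131, 30) (46.0208, 30)]  |A|=489.2823
6. ⊥bis P0·P5 via (28.755,18.895): [(36.2285, 11.1917) (40.0314, 0) (64.4205, 0) (48.2131, 30) (46.0208, 30)]  |A|=489.2823
7. ⊥bis P0·P6 via (45.97,13.53): [(43.584, 25.3197) (48.7082, 0) (64.4205, 0) (48.2131, 30) (46.0208, 30)]  |A|=311.4107
8. canonical 5-gon: [(43.584, 25.3197) (48.7082, 0) (64.4205, 0) (48.2131, 30) (46.0208, 30)]
9. shoelace: 311.4107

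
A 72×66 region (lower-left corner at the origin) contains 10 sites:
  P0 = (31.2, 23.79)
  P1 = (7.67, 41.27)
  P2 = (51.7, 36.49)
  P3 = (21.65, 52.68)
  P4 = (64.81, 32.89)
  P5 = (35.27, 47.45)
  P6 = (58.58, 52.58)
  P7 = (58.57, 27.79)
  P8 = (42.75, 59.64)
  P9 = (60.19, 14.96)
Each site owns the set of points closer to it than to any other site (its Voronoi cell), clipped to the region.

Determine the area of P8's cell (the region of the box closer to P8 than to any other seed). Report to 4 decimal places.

Area of P8's cell: 278.1747

1. box [0,72]×[0,66]: [(0, 0) (72, 0) (72, 66) (0, 66)]
2. ⊥bis P8·P0 via (36.975,41.715): [(0, 53.6274) (72, 30.4308) (72, 66) (0, 66)]  |A|=1725.9033
3. ⊥bis P8·P1 via (25.21,50.455): [(28.3279, 44.5009) (72, 30.4308) (72, 66) (17.0697, 66)]  |A|=1367.167
4. ⊥bis P8·P2 via (47.225,48.065): [(28.3279, 44.5009) (33.6069, 42.8001) (72, 57.6432) (72, 66) (17.0697, 66)]  |A|=844.7819
5. ⊥bis P8·P3 via (32.2,56.16): [(36.2676, 43.8288) (72, 57.6432) (72, 66) (28.9542, 66)]  |A|=626.4933
6. ⊥bis P8·P4 via (53.78,46.265): [(36.2676, 43.8288) (63.674, 54.4243) (72, 61.2905) (72, 66) (28.9542, 66)]  |A|=611.3096
7. ⊥bis P8·P5 via (39.01,53.545): [(31.5533, 58.1206) (47.664, 48.2347) (63.674, 54.4243) (72, 61.2905) (72, 66) (28.9542, 66)]  |A|=519.486
8. ⊥bis P8·P6 via (50.665,56.11): [(31.5533, 58.1206) (47.2626, 48.4811) (55.0758, 66) (28.9542, 66)]  |A|=278.1747
9. ⊥bis P8·P7 via (50.66,43.715): [(31.5533, 58.1206) (47.2626, 48.4811) (55.0758, 66) (28.9542, 66)]  |A|=278.1747
10. ⊥bis P8·P9 via (51.47,37.3): [(31.5533, 58.1206) (47.2626, 48.4811) (55.0758, 66) (28.9542, 66)]  |A|=278.1747
11. canonical 4-gon: [(31.5533, 58.1206) (47.2626, 48.4811) (55.0758, 66) (28.9542, 66)]
12. shoelace: 278.1747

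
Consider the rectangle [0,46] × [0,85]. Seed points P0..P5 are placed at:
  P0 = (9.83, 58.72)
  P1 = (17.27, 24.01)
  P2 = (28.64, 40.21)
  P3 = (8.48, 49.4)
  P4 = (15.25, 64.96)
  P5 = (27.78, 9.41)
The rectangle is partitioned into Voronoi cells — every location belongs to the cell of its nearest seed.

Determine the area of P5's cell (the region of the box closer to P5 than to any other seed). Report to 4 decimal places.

Area of P5's cell: 726.6139

1. box [0,46]×[0,85]: [(0, 0) (46, 0) (46, 85) (0, 85)]
2. ⊥bis P5·P0 via (18.805,34.065): [(0, 27.2195) (0, 0) (46, 0) (46, 43.9646)]  |A|=1637.2356
3. ⊥bis P5·P1 via (22.525,16.71): [(0, 0.4951) (0, 0) (46, 0) (46, 33.6088)]  |A|=784.389
4. ⊥bis P5·P2 via (28.21,24.81): [(33.5693, 24.6604) (0, 0.4951) (0, 0) (46, 0) (46, 24.3133)]  |A|=726.6139
5. ⊥bis P5·P3 via (18.13,29.405): [(33.5693, 24.6604) (0, 0.4951) (0, 0) (46, 0) (46, 24.3133)]  |A|=726.6139
6. ⊥bis P5·P4 via (21.515,37.185): [(33.5693, 24.6604) (0, 0.4951) (0, 0) (46, 0) (46, 24.3133)]  |A|=726.6139
7. canonical 5-gon: [(33.5693, 24.6604) (0, 0.4951) (0, 0) (46, 0) (46, 24.3133)]
8. shoelace: 726.6139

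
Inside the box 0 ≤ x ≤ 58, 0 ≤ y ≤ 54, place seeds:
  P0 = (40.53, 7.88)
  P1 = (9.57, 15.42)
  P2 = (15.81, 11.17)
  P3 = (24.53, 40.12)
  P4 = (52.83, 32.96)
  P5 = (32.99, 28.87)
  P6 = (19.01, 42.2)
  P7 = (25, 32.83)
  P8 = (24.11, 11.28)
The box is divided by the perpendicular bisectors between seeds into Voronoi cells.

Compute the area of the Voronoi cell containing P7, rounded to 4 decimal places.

Area of P7's cell: 187.6749

1. box [0,58]×[0,54]: [(0, 0) (58, 0) (58, 54) (0, 54)]
2. ⊥bis P7·P0 via (32.765,20.355): [(0, 0) (0.0633, 0) (58, 36.0624) (58, 54) (0, 54)]  |A|=2087.332
3. ⊥bis P7·P1 via (17.285,24.125): [(0, 39.4442) (26.1703, 16.2502) (58, 36.0624) (58, 54) (0, 54)]  |A|=1570.6836
4. ⊥bis P7·P2 via (20.405,22): [(0, 39.4442) (19.0193, 22.5879) (29.3265, 18.2147) (58, 36.0624) (58, 54) (0, 54)]  |A|=1553.6577
5. ⊥bis P7·P3 via (24.765,36.475): [(4.8024, 35.188) (19.0193, 22.5879) (29.3265, 18.2147) (58, 36.0624) (58, 38.6177)]  |A|=564.0075
6. ⊥bis P7·P4 via (38.915,32.895): [(38.894, 37.3859) (4.8024, 35.188) (19.0193, 22.5879) (29.3265, 18.2147) (38.9556, 24.2083)]  |A|=413.7515
7. ⊥bis P7·P5 via (28.995,30.85): [(32.0145, 36.9424) (4.8024, 35.188) (19.0193, 22.5879) (23.8784, 20.5263)]  |A|=232.1783
8. ⊥bis P7·P6 via (22.005,37.515): [(32.0145, 36.9424) (19.8861, 36.1604) (10.4857, 30.151) (19.0193, 22.5879) (23.8784, 20.5263)]  |A|=191.4268
9. ⊥bis P7·P8 via (24.555,22.055): [(24.6344, 22.0517) (32.0145, 36.9424) (19.8861, 36.1604) (10.4857, 30.151) (19.0193, 22.5879) (19.8139, 22.2508)]  |A|=187.6749
10. canonical 6-gon: [(24.6344, 22.0517) (32.0145, 36.9424) (19.8861, 36.1604) (10.4857, 30.151) (19.0193, 22.5879) (19.8139, 22.2508)]
11. shoelace: 187.6749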